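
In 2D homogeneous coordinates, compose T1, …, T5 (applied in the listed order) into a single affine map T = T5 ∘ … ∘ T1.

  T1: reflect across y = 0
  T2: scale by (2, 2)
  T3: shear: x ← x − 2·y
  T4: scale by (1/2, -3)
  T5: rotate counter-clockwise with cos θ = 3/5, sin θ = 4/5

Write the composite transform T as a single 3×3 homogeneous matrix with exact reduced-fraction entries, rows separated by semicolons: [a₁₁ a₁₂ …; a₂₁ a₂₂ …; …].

T = [3/5 -18/5 0; 4/5 26/5 0; 0 0 1]

T1 = [1 0 0; 0 -1 0; 0 0 1]
T2·T1 = [2 0 0; 0 -2 0; 0 0 1]
T3·…·T1 = [2 4 0; 0 -2 0; 0 0 1]
T4·…·T1 = [1 2 0; 0 6 0; 0 0 1]
T5·…·T1 = [3/5 -18/5 0; 4/5 26/5 0; 0 0 1]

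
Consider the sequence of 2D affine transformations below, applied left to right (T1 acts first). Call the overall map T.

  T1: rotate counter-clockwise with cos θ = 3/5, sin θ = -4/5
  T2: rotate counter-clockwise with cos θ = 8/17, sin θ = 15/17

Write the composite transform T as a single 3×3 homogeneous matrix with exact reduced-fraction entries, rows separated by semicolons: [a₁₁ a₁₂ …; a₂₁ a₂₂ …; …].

T1 = [3/5 4/5 0; -4/5 3/5 0; 0 0 1]
T2·T1 = [84/85 -13/85 0; 13/85 84/85 0; 0 0 1]

T = [84/85 -13/85 0; 13/85 84/85 0; 0 0 1]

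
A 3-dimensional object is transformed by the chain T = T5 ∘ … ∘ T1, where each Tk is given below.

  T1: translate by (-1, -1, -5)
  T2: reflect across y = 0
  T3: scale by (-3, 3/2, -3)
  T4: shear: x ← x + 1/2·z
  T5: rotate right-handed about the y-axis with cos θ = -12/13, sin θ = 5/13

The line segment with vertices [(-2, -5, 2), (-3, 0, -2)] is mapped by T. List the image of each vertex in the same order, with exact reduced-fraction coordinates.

T1 translate by (-1, -1, -5): (-2, -5, 2) → (-3, -6, -3); (-3, 0, -2) → (-4, -1, -7)
T2 reflect across y = 0: (-3, -6, -3) → (-3, 6, -3); (-4, -1, -7) → (-4, 1, -7)
T3 scale by (-3, 3/2, -3): (-3, 6, -3) → (9, 9, 9); (-4, 1, -7) → (12, 3/2, 21)
T4 shear: x ← x + 1/2·z: (9, 9, 9) → (27/2, 9, 9); (12, 3/2, 21) → (45/2, 3/2, 21)
T5 rotate right-handed about the y-axis with cos θ = -12/13, sin θ = 5/13: (27/2, 9, 9) → (-9, 9, -27/2); (45/2, 3/2, 21) → (-165/13, 3/2, -729/26)

image vertices: (-9, 9, -27/2), (-165/13, 3/2, -729/26)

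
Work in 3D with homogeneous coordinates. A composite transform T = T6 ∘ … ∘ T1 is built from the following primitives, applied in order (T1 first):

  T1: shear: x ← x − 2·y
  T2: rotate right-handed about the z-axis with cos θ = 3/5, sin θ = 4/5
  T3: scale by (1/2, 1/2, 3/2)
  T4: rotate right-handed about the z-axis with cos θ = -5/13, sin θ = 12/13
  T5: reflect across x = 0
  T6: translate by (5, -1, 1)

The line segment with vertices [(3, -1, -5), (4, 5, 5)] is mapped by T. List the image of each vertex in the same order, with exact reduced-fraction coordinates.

image vertices: (73/10, 1/10, -13/2), (176/65, -541/130, 17/2)

T1 shear: x ← x − 2·y: (3, -1, -5) → (5, -1, -5); (4, 5, 5) → (-6, 5, 5)
T2 rotate right-handed about the z-axis with cos θ = 3/5, sin θ = 4/5: (5, -1, -5) → (19/5, 17/5, -5); (-6, 5, 5) → (-38/5, -9/5, 5)
T3 scale by (1/2, 1/2, 3/2): (19/5, 17/5, -5) → (19/10, 17/10, -15/2); (-38/5, -9/5, 5) → (-19/5, -9/10, 15/2)
T4 rotate right-handed about the z-axis with cos θ = -5/13, sin θ = 12/13: (19/10, 17/10, -15/2) → (-23/10, 11/10, -15/2); (-19/5, -9/10, 15/2) → (149/65, -411/130, 15/2)
T5 reflect across x = 0: (-23/10, 11/10, -15/2) → (23/10, 11/10, -15/2); (149/65, -411/130, 15/2) → (-149/65, -411/130, 15/2)
T6 translate by (5, -1, 1): (23/10, 11/10, -15/2) → (73/10, 1/10, -13/2); (-149/65, -411/130, 15/2) → (176/65, -541/130, 17/2)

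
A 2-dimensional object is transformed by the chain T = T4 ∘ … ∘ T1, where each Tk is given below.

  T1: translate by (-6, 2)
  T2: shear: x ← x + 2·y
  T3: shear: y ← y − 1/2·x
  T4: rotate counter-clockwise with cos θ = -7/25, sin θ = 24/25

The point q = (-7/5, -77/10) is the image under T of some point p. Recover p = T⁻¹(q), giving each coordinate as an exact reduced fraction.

T1 = [1 0 -6; 0 1 2; 0 0 1]
T2·T1 = [1 2 -2; 0 1 2; 0 0 1]
T3·…·T1 = [1 2 -2; -1/2 0 3; 0 0 1]
T4·…·T1 = [1/5 -14/25 -58/25; 11/10 48/25 -69/25; 0 0 1]
det M = 1; M⁻¹ = [48/25 14/25 6; -11/10 1/5 -2; 0 0 1]
M⁻¹ · (-7/5, -77/10)ᵀ = (-1, -2)ᵀ

p = (-1, -2)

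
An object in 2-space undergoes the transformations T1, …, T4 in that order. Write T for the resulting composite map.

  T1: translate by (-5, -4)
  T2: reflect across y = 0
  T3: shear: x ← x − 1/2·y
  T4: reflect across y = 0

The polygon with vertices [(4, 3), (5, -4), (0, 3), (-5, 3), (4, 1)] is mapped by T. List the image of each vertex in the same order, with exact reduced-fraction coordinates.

T1 translate by (-5, -4): (4, 3) → (-1, -1); (5, -4) → (0, -8); (0, 3) → (-5, -1); (-5, 3) → (-10, -1); (4, 1) → (-1, -3)
T2 reflect across y = 0: (-1, -1) → (-1, 1); (0, -8) → (0, 8); (-5, -1) → (-5, 1); (-10, -1) → (-10, 1); (-1, -3) → (-1, 3)
T3 shear: x ← x − 1/2·y: (-1, 1) → (-3/2, 1); (0, 8) → (-4, 8); (-5, 1) → (-11/2, 1); (-10, 1) → (-21/2, 1); (-1, 3) → (-5/2, 3)
T4 reflect across y = 0: (-3/2, 1) → (-3/2, -1); (-4, 8) → (-4, -8); (-11/2, 1) → (-11/2, -1); (-21/2, 1) → (-21/2, -1); (-5/2, 3) → (-5/2, -3)

image vertices: (-3/2, -1), (-4, -8), (-11/2, -1), (-21/2, -1), (-5/2, -3)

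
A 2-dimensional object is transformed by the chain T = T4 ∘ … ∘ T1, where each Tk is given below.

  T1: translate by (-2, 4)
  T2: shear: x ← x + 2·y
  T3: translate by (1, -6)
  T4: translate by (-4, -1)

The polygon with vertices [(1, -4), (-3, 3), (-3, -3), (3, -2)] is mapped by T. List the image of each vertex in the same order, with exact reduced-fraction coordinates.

T1 translate by (-2, 4): (1, -4) → (-1, 0); (-3, 3) → (-5, 7); (-3, -3) → (-5, 1); (3, -2) → (1, 2)
T2 shear: x ← x + 2·y: (-1, 0) → (-1, 0); (-5, 7) → (9, 7); (-5, 1) → (-3, 1); (1, 2) → (5, 2)
T3 translate by (1, -6): (-1, 0) → (0, -6); (9, 7) → (10, 1); (-3, 1) → (-2, -5); (5, 2) → (6, -4)
T4 translate by (-4, -1): (0, -6) → (-4, -7); (10, 1) → (6, 0); (-2, -5) → (-6, -6); (6, -4) → (2, -5)

image vertices: (-4, -7), (6, 0), (-6, -6), (2, -5)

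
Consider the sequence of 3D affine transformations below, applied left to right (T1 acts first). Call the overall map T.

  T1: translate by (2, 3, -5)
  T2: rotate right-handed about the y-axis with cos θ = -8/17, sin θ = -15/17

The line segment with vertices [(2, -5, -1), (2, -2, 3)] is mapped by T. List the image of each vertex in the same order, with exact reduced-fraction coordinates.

image vertices: (58/17, -2, 108/17), (-2/17, 1, 76/17)

T1 translate by (2, 3, -5): (2, -5, -1) → (4, -2, -6); (2, -2, 3) → (4, 1, -2)
T2 rotate right-handed about the y-axis with cos θ = -8/17, sin θ = -15/17: (4, -2, -6) → (58/17, -2, 108/17); (4, 1, -2) → (-2/17, 1, 76/17)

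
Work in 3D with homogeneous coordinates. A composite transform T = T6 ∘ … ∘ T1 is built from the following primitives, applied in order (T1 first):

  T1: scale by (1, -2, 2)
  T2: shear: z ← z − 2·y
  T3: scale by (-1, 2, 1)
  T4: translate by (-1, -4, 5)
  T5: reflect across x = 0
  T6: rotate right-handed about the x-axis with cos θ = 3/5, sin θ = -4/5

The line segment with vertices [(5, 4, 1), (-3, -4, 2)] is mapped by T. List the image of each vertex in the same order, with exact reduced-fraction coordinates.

image vertices: (6, 32/5, 149/5), (-2, 8/5, -69/5)

T1 scale by (1, -2, 2): (5, 4, 1) → (5, -8, 2); (-3, -4, 2) → (-3, 8, 4)
T2 shear: z ← z − 2·y: (5, -8, 2) → (5, -8, 18); (-3, 8, 4) → (-3, 8, -12)
T3 scale by (-1, 2, 1): (5, -8, 18) → (-5, -16, 18); (-3, 8, -12) → (3, 16, -12)
T4 translate by (-1, -4, 5): (-5, -16, 18) → (-6, -20, 23); (3, 16, -12) → (2, 12, -7)
T5 reflect across x = 0: (-6, -20, 23) → (6, -20, 23); (2, 12, -7) → (-2, 12, -7)
T6 rotate right-handed about the x-axis with cos θ = 3/5, sin θ = -4/5: (6, -20, 23) → (6, 32/5, 149/5); (-2, 12, -7) → (-2, 8/5, -69/5)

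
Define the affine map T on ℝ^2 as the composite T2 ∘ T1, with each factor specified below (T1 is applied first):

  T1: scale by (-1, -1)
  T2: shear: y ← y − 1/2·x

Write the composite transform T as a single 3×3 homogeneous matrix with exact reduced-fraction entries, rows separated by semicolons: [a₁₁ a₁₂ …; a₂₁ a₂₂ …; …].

T = [-1 0 0; 1/2 -1 0; 0 0 1]

T1 = [-1 0 0; 0 -1 0; 0 0 1]
T2·T1 = [-1 0 0; 1/2 -1 0; 0 0 1]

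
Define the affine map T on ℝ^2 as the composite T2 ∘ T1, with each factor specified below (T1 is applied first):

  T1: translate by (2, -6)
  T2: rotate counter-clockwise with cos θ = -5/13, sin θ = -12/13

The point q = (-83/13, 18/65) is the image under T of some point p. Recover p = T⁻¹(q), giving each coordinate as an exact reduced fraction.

p = (1/5, 0)

T1 = [1 0 2; 0 1 -6; 0 0 1]
T2·T1 = [-5/13 12/13 -82/13; -12/13 -5/13 6/13; 0 0 1]
det M = 1; M⁻¹ = [-5/13 -12/13 -2; 12/13 -5/13 6; 0 0 1]
M⁻¹ · (-83/13, 18/65)ᵀ = (1/5, 0)ᵀ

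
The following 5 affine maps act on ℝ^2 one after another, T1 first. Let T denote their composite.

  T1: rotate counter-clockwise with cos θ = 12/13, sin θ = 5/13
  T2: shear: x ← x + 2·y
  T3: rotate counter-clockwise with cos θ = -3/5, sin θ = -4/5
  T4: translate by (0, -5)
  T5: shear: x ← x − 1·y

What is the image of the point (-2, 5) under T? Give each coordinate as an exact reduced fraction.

T(p) = (726/65, -679/65)

T1 rotate counter-clockwise with cos θ = 12/13, sin θ = 5/13: (-2, 5) → (-49/13, 50/13)
T2 shear: x ← x + 2·y: (-49/13, 50/13) → (51/13, 50/13)
T3 rotate counter-clockwise with cos θ = -3/5, sin θ = -4/5: (51/13, 50/13) → (47/65, -354/65)
T4 translate by (0, -5): (47/65, -354/65) → (47/65, -679/65)
T5 shear: x ← x − 1·y: (47/65, -679/65) → (726/65, -679/65)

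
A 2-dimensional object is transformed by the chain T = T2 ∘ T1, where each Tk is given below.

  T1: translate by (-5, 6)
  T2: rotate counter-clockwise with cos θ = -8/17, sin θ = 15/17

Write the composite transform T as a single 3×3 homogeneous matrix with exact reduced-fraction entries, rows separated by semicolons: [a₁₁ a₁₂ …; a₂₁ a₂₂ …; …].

T1 = [1 0 -5; 0 1 6; 0 0 1]
T2·T1 = [-8/17 -15/17 -50/17; 15/17 -8/17 -123/17; 0 0 1]

T = [-8/17 -15/17 -50/17; 15/17 -8/17 -123/17; 0 0 1]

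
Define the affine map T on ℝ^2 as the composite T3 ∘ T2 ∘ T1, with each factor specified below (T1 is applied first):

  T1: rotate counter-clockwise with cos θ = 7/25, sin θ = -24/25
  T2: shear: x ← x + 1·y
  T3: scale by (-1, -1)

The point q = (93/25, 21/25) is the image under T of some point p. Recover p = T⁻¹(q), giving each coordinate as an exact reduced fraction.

p = (0, -3)

T1 = [7/25 24/25 0; -24/25 7/25 0; 0 0 1]
T2·T1 = [-17/25 31/25 0; -24/25 7/25 0; 0 0 1]
T3·…·T1 = [17/25 -31/25 0; 24/25 -7/25 0; 0 0 1]
det M = 1; M⁻¹ = [-7/25 31/25 0; -24/25 17/25 0; 0 0 1]
M⁻¹ · (93/25, 21/25)ᵀ = (0, -3)ᵀ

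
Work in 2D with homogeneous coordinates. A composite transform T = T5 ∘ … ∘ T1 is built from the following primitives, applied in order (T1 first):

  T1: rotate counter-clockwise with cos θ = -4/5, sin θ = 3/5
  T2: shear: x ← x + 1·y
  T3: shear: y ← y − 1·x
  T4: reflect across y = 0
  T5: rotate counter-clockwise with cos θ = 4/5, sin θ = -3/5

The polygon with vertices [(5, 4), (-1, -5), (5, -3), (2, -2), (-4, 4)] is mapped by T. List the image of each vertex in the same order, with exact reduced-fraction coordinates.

T1 rotate counter-clockwise with cos θ = -4/5, sin θ = 3/5: (5, 4) → (-32/5, -1/5); (-1, -5) → (19/5, 17/5); (5, -3) → (-11/5, 27/5); (2, -2) → (-2/5, 14/5); (-4, 4) → (4/5, -28/5)
T2 shear: x ← x + 1·y: (-32/5, -1/5) → (-33/5, -1/5); (19/5, 17/5) → (36/5, 17/5); (-11/5, 27/5) → (16/5, 27/5); (-2/5, 14/5) → (12/5, 14/5); (4/5, -28/5) → (-24/5, -28/5)
T3 shear: y ← y − 1·x: (-33/5, -1/5) → (-33/5, 32/5); (36/5, 17/5) → (36/5, -19/5); (16/5, 27/5) → (16/5, 11/5); (12/5, 14/5) → (12/5, 2/5); (-24/5, -28/5) → (-24/5, -4/5)
T4 reflect across y = 0: (-33/5, 32/5) → (-33/5, -32/5); (36/5, -19/5) → (36/5, 19/5); (16/5, 11/5) → (16/5, -11/5); (12/5, 2/5) → (12/5, -2/5); (-24/5, -4/5) → (-24/5, 4/5)
T5 rotate counter-clockwise with cos θ = 4/5, sin θ = -3/5: (-33/5, -32/5) → (-228/25, -29/25); (36/5, 19/5) → (201/25, -32/25); (16/5, -11/5) → (31/25, -92/25); (12/5, -2/5) → (42/25, -44/25); (-24/5, 4/5) → (-84/25, 88/25)

image vertices: (-228/25, -29/25), (201/25, -32/25), (31/25, -92/25), (42/25, -44/25), (-84/25, 88/25)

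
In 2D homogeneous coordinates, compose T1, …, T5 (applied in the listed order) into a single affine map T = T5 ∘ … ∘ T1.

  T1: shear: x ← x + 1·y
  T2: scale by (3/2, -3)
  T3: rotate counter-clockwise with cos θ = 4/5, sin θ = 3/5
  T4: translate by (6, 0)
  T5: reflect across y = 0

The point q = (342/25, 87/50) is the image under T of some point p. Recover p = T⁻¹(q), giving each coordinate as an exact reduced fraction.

p = (7/5, 2)

T1 = [1 1 0; 0 1 0; 0 0 1]
T2·T1 = [3/2 3/2 0; 0 -3 0; 0 0 1]
T3·…·T1 = [6/5 3 0; 9/10 -3/2 0; 0 0 1]
T4·…·T1 = [6/5 3 6; 9/10 -3/2 0; 0 0 1]
T5·…·T1 = [6/5 3 6; -9/10 3/2 0; 0 0 1]
det M = 9/2; M⁻¹ = [1/3 -2/3 -2; 1/5 4/15 -6/5; 0 0 1]
M⁻¹ · (342/25, 87/50)ᵀ = (7/5, 2)ᵀ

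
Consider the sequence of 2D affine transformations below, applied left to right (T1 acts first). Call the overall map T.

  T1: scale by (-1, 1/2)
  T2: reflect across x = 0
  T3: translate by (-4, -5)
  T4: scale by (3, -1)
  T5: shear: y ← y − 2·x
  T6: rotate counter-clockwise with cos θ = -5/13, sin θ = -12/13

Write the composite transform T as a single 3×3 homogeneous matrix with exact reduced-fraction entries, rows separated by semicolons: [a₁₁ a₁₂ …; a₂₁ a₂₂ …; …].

T = [-87/13 -6/13 408/13; -6/13 5/26 -1/13; 0 0 1]

T1 = [-1 0 0; 0 1/2 0; 0 0 1]
T2·T1 = [1 0 0; 0 1/2 0; 0 0 1]
T3·…·T1 = [1 0 -4; 0 1/2 -5; 0 0 1]
T4·…·T1 = [3 0 -12; 0 -1/2 5; 0 0 1]
T5·…·T1 = [3 0 -12; -6 -1/2 29; 0 0 1]
T6·…·T1 = [-87/13 -6/13 408/13; -6/13 5/26 -1/13; 0 0 1]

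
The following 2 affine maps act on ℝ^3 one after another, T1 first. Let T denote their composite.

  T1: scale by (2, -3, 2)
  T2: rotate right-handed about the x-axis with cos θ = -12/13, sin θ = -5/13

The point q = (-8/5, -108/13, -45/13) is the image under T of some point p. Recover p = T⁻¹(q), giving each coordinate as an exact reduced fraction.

p = (-4/5, -3, 0)

T1 = [2 0 0 0; 0 -3 0 0; 0 0 2 0; 0 0 0 1]
T2·T1 = [2 0 0 0; 0 36/13 10/13 0; 0 15/13 -24/13 0; 0 0 0 1]
det M = -12; M⁻¹ = [1/2 0 0 0; 0 4/13 5/39 0; 0 5/26 -6/13 0; 0 0 0 1]
M⁻¹ · (-8/5, -108/13, -45/13)ᵀ = (-4/5, -3, 0)ᵀ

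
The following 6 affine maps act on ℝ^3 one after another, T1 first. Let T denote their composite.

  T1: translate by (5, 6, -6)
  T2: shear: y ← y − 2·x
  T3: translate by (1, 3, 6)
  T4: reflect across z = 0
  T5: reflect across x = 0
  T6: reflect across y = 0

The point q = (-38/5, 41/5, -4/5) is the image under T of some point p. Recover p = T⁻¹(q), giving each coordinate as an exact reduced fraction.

T1 = [1 0 0 5; 0 1 0 6; 0 0 1 -6; 0 0 0 1]
T2·T1 = [1 0 0 5; -2 1 0 -4; 0 0 1 -6; 0 0 0 1]
T3·…·T1 = [1 0 0 6; -2 1 0 -1; 0 0 1 0; 0 0 0 1]
T4·…·T1 = [1 0 0 6; -2 1 0 -1; 0 0 -1 0; 0 0 0 1]
T5·…·T1 = [-1 0 0 -6; -2 1 0 -1; 0 0 -1 0; 0 0 0 1]
T6·…·T1 = [-1 0 0 -6; 2 -1 0 1; 0 0 -1 0; 0 0 0 1]
det M = -1; M⁻¹ = [-1 0 0 -6; -2 -1 0 -11; 0 0 -1 0; 0 0 0 1]
M⁻¹ · (-38/5, 41/5, -4/5)ᵀ = (8/5, -4, 4/5)ᵀ

p = (8/5, -4, 4/5)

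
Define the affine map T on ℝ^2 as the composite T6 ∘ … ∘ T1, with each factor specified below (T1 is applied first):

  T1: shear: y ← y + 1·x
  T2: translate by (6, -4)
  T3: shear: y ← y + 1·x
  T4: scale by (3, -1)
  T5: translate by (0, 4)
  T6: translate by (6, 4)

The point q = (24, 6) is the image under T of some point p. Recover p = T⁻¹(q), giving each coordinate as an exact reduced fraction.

T1 = [1 0 0; 1 1 0; 0 0 1]
T2·T1 = [1 0 6; 1 1 -4; 0 0 1]
T3·…·T1 = [1 0 6; 2 1 2; 0 0 1]
T4·…·T1 = [3 0 18; -2 -1 -2; 0 0 1]
T5·…·T1 = [3 0 18; -2 -1 2; 0 0 1]
T6·…·T1 = [3 0 24; -2 -1 6; 0 0 1]
det M = -3; M⁻¹ = [1/3 0 -8; -2/3 -1 22; 0 0 1]
M⁻¹ · (24, 6)ᵀ = (0, 0)ᵀ

p = (0, 0)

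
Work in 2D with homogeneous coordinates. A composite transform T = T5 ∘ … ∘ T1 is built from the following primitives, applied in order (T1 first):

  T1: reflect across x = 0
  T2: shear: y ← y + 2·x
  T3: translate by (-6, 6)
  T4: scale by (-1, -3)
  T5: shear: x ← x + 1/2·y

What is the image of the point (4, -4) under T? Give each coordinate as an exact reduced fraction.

T(p) = (19, 18)

T1 reflect across x = 0: (4, -4) → (-4, -4)
T2 shear: y ← y + 2·x: (-4, -4) → (-4, -12)
T3 translate by (-6, 6): (-4, -12) → (-10, -6)
T4 scale by (-1, -3): (-10, -6) → (10, 18)
T5 shear: x ← x + 1/2·y: (10, 18) → (19, 18)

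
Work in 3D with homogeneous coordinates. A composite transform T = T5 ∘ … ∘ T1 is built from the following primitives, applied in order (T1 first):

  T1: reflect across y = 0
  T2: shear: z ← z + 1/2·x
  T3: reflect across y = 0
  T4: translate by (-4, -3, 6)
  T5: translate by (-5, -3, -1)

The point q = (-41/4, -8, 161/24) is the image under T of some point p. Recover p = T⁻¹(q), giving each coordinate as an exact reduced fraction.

T1 = [1 0 0 0; 0 -1 0 0; 0 0 1 0; 0 0 0 1]
T2·T1 = [1 0 0 0; 0 -1 0 0; 1/2 0 1 0; 0 0 0 1]
T3·…·T1 = [1 0 0 0; 0 1 0 0; 1/2 0 1 0; 0 0 0 1]
T4·…·T1 = [1 0 0 -4; 0 1 0 -3; 1/2 0 1 6; 0 0 0 1]
T5·…·T1 = [1 0 0 -9; 0 1 0 -6; 1/2 0 1 5; 0 0 0 1]
det M = 1; M⁻¹ = [1 0 0 9; 0 1 0 6; -1/2 0 1 -19/2; 0 0 0 1]
M⁻¹ · (-41/4, -8, 161/24)ᵀ = (-5/4, -2, 7/3)ᵀ

p = (-5/4, -2, 7/3)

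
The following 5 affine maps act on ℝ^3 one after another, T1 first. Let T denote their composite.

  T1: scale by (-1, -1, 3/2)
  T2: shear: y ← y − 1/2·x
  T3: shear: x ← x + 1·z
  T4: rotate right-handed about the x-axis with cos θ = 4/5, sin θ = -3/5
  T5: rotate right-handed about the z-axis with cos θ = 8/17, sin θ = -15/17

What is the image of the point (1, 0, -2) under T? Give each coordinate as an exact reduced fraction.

T(p) = (-53/17, 244/85, -27/10)

T1 scale by (-1, -1, 3/2): (1, 0, -2) → (-1, 0, -3)
T2 shear: y ← y − 1/2·x: (-1, 0, -3) → (-1, 1/2, -3)
T3 shear: x ← x + 1·z: (-1, 1/2, -3) → (-4, 1/2, -3)
T4 rotate right-handed about the x-axis with cos θ = 4/5, sin θ = -3/5: (-4, 1/2, -3) → (-4, -7/5, -27/10)
T5 rotate right-handed about the z-axis with cos θ = 8/17, sin θ = -15/17: (-4, -7/5, -27/10) → (-53/17, 244/85, -27/10)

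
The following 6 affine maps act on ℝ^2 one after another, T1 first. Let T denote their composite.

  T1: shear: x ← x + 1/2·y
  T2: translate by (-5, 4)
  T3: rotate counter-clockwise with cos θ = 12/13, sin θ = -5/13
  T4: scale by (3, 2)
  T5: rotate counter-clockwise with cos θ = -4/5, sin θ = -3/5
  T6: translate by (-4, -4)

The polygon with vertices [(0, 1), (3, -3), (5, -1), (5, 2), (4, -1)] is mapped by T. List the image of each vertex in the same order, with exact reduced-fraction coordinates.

T1 shear: x ← x + 1/2·y: (0, 1) → (1/2, 1); (3, -3) → (3/2, -3); (5, -1) → (9/2, -1); (5, 2) → (6, 2); (4, -1) → (7/2, -1)
T2 translate by (-5, 4): (1/2, 1) → (-9/2, 5); (3/2, -3) → (-7/2, 1); (9/2, -1) → (-1/2, 3); (6, 2) → (1, 6); (7/2, -1) → (-3/2, 3)
T3 rotate counter-clockwise with cos θ = 12/13, sin θ = -5/13: (-9/2, 5) → (-29/13, 165/26); (-7/2, 1) → (-37/13, 59/26); (-1/2, 3) → (9/13, 77/26); (1, 6) → (42/13, 67/13); (-3/2, 3) → (-3/13, 87/26)
T4 scale by (3, 2): (-29/13, 165/26) → (-87/13, 165/13); (-37/13, 59/26) → (-111/13, 59/13); (9/13, 77/26) → (27/13, 77/13); (42/13, 67/13) → (126/13, 134/13); (-3/13, 87/26) → (-9/13, 87/13)
T5 rotate counter-clockwise with cos θ = -4/5, sin θ = -3/5: (-87/13, 165/13) → (843/65, -399/65); (-111/13, 59/13) → (621/65, 97/65); (27/13, 77/13) → (123/65, -389/65); (126/13, 134/13) → (-102/65, -914/65); (-9/13, 87/13) → (297/65, -321/65)
T6 translate by (-4, -4): (843/65, -399/65) → (583/65, -659/65); (621/65, 97/65) → (361/65, -163/65); (123/65, -389/65) → (-137/65, -649/65); (-102/65, -914/65) → (-362/65, -1174/65); (297/65, -321/65) → (37/65, -581/65)

image vertices: (583/65, -659/65), (361/65, -163/65), (-137/65, -649/65), (-362/65, -1174/65), (37/65, -581/65)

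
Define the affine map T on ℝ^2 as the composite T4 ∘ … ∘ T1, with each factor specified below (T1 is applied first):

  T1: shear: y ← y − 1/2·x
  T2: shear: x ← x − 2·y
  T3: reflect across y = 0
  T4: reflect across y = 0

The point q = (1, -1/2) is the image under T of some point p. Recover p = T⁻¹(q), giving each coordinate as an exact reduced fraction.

T1 = [1 0 0; -1/2 1 0; 0 0 1]
T2·T1 = [2 -2 0; -1/2 1 0; 0 0 1]
T3·…·T1 = [2 -2 0; 1/2 -1 0; 0 0 1]
T4·…·T1 = [2 -2 0; -1/2 1 0; 0 0 1]
det M = 1; M⁻¹ = [1 2 0; 1/2 2 0; 0 0 1]
M⁻¹ · (1, -1/2)ᵀ = (0, -1/2)ᵀ

p = (0, -1/2)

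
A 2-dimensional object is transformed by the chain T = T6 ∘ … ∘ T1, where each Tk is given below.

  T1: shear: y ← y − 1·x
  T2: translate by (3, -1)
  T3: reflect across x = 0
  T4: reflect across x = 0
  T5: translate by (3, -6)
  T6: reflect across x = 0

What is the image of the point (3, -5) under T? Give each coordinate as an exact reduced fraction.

T(p) = (-9, -15)

T1 shear: y ← y − 1·x: (3, -5) → (3, -8)
T2 translate by (3, -1): (3, -8) → (6, -9)
T3 reflect across x = 0: (6, -9) → (-6, -9)
T4 reflect across x = 0: (-6, -9) → (6, -9)
T5 translate by (3, -6): (6, -9) → (9, -15)
T6 reflect across x = 0: (9, -15) → (-9, -15)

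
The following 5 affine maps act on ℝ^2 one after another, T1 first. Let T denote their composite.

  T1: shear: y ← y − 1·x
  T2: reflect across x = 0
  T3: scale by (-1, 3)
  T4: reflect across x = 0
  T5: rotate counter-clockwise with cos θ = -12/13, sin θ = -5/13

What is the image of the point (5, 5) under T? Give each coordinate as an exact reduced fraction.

T(p) = (60/13, 25/13)

T1 shear: y ← y − 1·x: (5, 5) → (5, 0)
T2 reflect across x = 0: (5, 0) → (-5, 0)
T3 scale by (-1, 3): (-5, 0) → (5, 0)
T4 reflect across x = 0: (5, 0) → (-5, 0)
T5 rotate counter-clockwise with cos θ = -12/13, sin θ = -5/13: (-5, 0) → (60/13, 25/13)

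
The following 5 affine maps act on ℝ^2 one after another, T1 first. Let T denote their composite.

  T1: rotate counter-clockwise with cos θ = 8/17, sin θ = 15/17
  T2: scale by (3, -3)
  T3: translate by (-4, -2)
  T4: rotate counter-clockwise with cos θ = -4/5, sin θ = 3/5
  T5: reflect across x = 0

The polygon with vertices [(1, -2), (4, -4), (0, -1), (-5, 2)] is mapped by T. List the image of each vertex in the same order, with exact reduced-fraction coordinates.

image vertices: (91/85, 262/85), (478/85, 1096/85), (-122/85, -29/85), (-683/85, -1406/85)

T1 rotate counter-clockwise with cos θ = 8/17, sin θ = 15/17: (1, -2) → (38/17, -1/17); (4, -4) → (92/17, 28/17); (0, -1) → (15/17, -8/17); (-5, 2) → (-70/17, -59/17)
T2 scale by (3, -3): (38/17, -1/17) → (114/17, 3/17); (92/17, 28/17) → (276/17, -84/17); (15/17, -8/17) → (45/17, 24/17); (-70/17, -59/17) → (-210/17, 177/17)
T3 translate by (-4, -2): (114/17, 3/17) → (46/17, -31/17); (276/17, -84/17) → (208/17, -118/17); (45/17, 24/17) → (-23/17, -10/17); (-210/17, 177/17) → (-278/17, 143/17)
T4 rotate counter-clockwise with cos θ = -4/5, sin θ = 3/5: (46/17, -31/17) → (-91/85, 262/85); (208/17, -118/17) → (-478/85, 1096/85); (-23/17, -10/17) → (122/85, -29/85); (-278/17, 143/17) → (683/85, -1406/85)
T5 reflect across x = 0: (-91/85, 262/85) → (91/85, 262/85); (-478/85, 1096/85) → (478/85, 1096/85); (122/85, -29/85) → (-122/85, -29/85); (683/85, -1406/85) → (-683/85, -1406/85)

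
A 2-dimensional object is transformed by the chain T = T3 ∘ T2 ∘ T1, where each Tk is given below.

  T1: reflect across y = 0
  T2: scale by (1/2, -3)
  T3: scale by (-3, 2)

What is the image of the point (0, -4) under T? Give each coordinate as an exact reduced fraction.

T(p) = (0, -24)

T1 reflect across y = 0: (0, -4) → (0, 4)
T2 scale by (1/2, -3): (0, 4) → (0, -12)
T3 scale by (-3, 2): (0, -12) → (0, -24)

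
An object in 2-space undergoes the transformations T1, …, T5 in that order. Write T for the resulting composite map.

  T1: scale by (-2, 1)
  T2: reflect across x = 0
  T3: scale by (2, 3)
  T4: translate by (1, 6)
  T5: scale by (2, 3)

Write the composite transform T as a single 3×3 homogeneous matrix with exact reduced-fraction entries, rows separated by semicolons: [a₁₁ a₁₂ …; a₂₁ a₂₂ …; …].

T = [8 0 2; 0 9 18; 0 0 1]

T1 = [-2 0 0; 0 1 0; 0 0 1]
T2·T1 = [2 0 0; 0 1 0; 0 0 1]
T3·…·T1 = [4 0 0; 0 3 0; 0 0 1]
T4·…·T1 = [4 0 1; 0 3 6; 0 0 1]
T5·…·T1 = [8 0 2; 0 9 18; 0 0 1]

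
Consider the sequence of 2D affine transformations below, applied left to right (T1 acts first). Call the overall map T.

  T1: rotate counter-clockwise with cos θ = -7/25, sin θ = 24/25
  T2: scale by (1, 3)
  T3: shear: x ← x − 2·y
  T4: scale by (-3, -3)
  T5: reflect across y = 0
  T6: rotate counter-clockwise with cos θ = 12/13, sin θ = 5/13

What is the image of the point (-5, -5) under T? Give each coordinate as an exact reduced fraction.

T(p) = (-4023/65, -3831/65)

T1 rotate counter-clockwise with cos θ = -7/25, sin θ = 24/25: (-5, -5) → (31/5, -17/5)
T2 scale by (1, 3): (31/5, -17/5) → (31/5, -51/5)
T3 shear: x ← x − 2·y: (31/5, -51/5) → (133/5, -51/5)
T4 scale by (-3, -3): (133/5, -51/5) → (-399/5, 153/5)
T5 reflect across y = 0: (-399/5, 153/5) → (-399/5, -153/5)
T6 rotate counter-clockwise with cos θ = 12/13, sin θ = 5/13: (-399/5, -153/5) → (-4023/65, -3831/65)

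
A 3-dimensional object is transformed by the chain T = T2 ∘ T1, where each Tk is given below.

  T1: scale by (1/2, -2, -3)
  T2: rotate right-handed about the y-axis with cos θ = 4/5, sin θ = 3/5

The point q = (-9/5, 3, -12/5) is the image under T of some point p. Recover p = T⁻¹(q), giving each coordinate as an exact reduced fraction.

p = (0, -3/2, 1)

T1 = [1/2 0 0 0; 0 -2 0 0; 0 0 -3 0; 0 0 0 1]
T2·T1 = [2/5 0 -9/5 0; 0 -2 0 0; -3/10 0 -12/5 0; 0 0 0 1]
det M = 3; M⁻¹ = [8/5 0 -6/5 0; 0 -1/2 0 0; -1/5 0 -4/15 0; 0 0 0 1]
M⁻¹ · (-9/5, 3, -12/5)ᵀ = (0, -3/2, 1)ᵀ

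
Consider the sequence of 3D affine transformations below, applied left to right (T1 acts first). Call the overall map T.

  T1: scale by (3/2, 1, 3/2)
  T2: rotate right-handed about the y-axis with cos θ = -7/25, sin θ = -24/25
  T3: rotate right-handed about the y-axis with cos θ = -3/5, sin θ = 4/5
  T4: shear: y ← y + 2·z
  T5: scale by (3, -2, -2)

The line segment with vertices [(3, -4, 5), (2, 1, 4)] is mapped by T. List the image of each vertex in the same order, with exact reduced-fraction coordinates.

image vertices: (5139/250, -1718/125, -1359/125), (369/25, -506/25, -228/25)

T1 scale by (3/2, 1, 3/2): (3, -4, 5) → (9/2, -4, 15/2); (2, 1, 4) → (3, 1, 6)
T2 rotate right-handed about the y-axis with cos θ = -7/25, sin θ = -24/25: (9/2, -4, 15/2) → (-423/50, -4, 111/50); (3, 1, 6) → (-33/5, 1, 6/5)
T3 rotate right-handed about the y-axis with cos θ = -3/5, sin θ = 4/5: (-423/50, -4, 111/50) → (1713/250, -4, 1359/250); (-33/5, 1, 6/5) → (123/25, 1, 114/25)
T4 shear: y ← y + 2·z: (1713/250, -4, 1359/250) → (1713/250, 859/125, 1359/250); (123/25, 1, 114/25) → (123/25, 253/25, 114/25)
T5 scale by (3, -2, -2): (1713/250, 859/125, 1359/250) → (5139/250, -1718/125, -1359/125); (123/25, 253/25, 114/25) → (369/25, -506/25, -228/25)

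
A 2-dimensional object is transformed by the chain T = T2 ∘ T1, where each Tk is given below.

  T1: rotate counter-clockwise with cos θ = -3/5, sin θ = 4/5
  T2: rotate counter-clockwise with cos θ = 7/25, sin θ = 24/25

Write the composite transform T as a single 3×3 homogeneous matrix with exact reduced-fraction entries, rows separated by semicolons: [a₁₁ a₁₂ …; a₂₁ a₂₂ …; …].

T1 = [-3/5 -4/5 0; 4/5 -3/5 0; 0 0 1]
T2·T1 = [-117/125 44/125 0; -44/125 -117/125 0; 0 0 1]

T = [-117/125 44/125 0; -44/125 -117/125 0; 0 0 1]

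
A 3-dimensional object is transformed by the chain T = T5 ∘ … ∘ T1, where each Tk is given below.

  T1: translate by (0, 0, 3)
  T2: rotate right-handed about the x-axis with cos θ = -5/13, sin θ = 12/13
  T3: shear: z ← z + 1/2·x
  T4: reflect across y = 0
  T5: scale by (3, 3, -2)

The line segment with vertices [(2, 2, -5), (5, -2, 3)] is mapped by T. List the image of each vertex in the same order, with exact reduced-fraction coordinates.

T1 translate by (0, 0, 3): (2, 2, -5) → (2, 2, -2); (5, -2, 3) → (5, -2, 6)
T2 rotate right-handed about the x-axis with cos θ = -5/13, sin θ = 12/13: (2, 2, -2) → (2, 14/13, 34/13); (5, -2, 6) → (5, -62/13, -54/13)
T3 shear: z ← z + 1/2·x: (2, 14/13, 34/13) → (2, 14/13, 47/13); (5, -62/13, -54/13) → (5, -62/13, -43/26)
T4 reflect across y = 0: (2, 14/13, 47/13) → (2, -14/13, 47/13); (5, -62/13, -43/26) → (5, 62/13, -43/26)
T5 scale by (3, 3, -2): (2, -14/13, 47/13) → (6, -42/13, -94/13); (5, 62/13, -43/26) → (15, 186/13, 43/13)

image vertices: (6, -42/13, -94/13), (15, 186/13, 43/13)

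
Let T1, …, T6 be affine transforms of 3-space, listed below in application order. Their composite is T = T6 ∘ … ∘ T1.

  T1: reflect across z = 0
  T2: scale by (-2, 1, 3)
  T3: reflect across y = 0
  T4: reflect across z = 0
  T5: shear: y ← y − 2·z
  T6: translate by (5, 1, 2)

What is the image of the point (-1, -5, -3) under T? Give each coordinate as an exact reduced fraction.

T(p) = (7, 24, -7)

T1 reflect across z = 0: (-1, -5, -3) → (-1, -5, 3)
T2 scale by (-2, 1, 3): (-1, -5, 3) → (2, -5, 9)
T3 reflect across y = 0: (2, -5, 9) → (2, 5, 9)
T4 reflect across z = 0: (2, 5, 9) → (2, 5, -9)
T5 shear: y ← y − 2·z: (2, 5, -9) → (2, 23, -9)
T6 translate by (5, 1, 2): (2, 23, -9) → (7, 24, -7)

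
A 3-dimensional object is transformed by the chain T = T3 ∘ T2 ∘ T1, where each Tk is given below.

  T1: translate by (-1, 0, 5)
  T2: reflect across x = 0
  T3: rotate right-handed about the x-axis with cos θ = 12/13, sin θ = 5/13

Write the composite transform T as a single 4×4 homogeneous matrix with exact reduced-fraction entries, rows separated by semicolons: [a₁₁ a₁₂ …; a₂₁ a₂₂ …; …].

T = [-1 0 0 1; 0 12/13 -5/13 -25/13; 0 5/13 12/13 60/13; 0 0 0 1]

T1 = [1 0 0 -1; 0 1 0 0; 0 0 1 5; 0 0 0 1]
T2·T1 = [-1 0 0 1; 0 1 0 0; 0 0 1 5; 0 0 0 1]
T3·…·T1 = [-1 0 0 1; 0 12/13 -5/13 -25/13; 0 5/13 12/13 60/13; 0 0 0 1]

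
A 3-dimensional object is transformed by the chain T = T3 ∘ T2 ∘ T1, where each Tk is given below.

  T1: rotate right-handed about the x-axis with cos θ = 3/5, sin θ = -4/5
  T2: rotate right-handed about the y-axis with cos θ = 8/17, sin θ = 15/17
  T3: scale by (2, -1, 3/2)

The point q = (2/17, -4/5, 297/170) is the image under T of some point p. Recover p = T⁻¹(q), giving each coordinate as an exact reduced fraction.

p = (-1, 0, 1)

T1 = [1 0 0 0; 0 3/5 4/5 0; 0 -4/5 3/5 0; 0 0 0 1]
T2·T1 = [8/17 -12/17 9/17 0; 0 3/5 4/5 0; -15/17 -32/85 24/85 0; 0 0 0 1]
T3·…·T1 = [16/17 -24/17 18/17 0; 0 -3/5 -4/5 0; -45/34 -48/85 36/85 0; 0 0 0 1]
det M = -3; M⁻¹ = [4/17 0 -10/17 0; -6/17 -3/5 -64/255 0; 9/34 -4/5 16/85 0; 0 0 0 1]
M⁻¹ · (2/17, -4/5, 297/170)ᵀ = (-1, 0, 1)ᵀ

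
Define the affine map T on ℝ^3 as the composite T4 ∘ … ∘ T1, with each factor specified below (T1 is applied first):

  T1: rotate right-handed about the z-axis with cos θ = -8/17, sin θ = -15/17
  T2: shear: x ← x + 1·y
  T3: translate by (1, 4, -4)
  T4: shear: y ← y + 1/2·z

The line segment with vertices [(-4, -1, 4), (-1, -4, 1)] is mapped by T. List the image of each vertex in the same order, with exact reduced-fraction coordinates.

T1 rotate right-handed about the z-axis with cos θ = -8/17, sin θ = -15/17: (-4, -1, 4) → (1, 4, 4); (-1, -4, 1) → (-52/17, 47/17, 1)
T2 shear: x ← x + 1·y: (1, 4, 4) → (5, 4, 4); (-52/17, 47/17, 1) → (-5/17, 47/17, 1)
T3 translate by (1, 4, -4): (5, 4, 4) → (6, 8, 0); (-5/17, 47/17, 1) → (12/17, 115/17, -3)
T4 shear: y ← y + 1/2·z: (6, 8, 0) → (6, 8, 0); (12/17, 115/17, -3) → (12/17, 179/34, -3)

image vertices: (6, 8, 0), (12/17, 179/34, -3)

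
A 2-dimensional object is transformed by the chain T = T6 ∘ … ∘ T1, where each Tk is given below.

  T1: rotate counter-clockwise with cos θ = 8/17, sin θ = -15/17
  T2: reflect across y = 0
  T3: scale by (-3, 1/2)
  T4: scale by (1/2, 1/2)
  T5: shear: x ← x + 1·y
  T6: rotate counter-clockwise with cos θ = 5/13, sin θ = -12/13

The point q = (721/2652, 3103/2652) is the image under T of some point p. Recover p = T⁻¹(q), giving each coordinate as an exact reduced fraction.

p = (3, -1/3)

T1 = [8/17 15/17 0; -15/17 8/17 0; 0 0 1]
T2·T1 = [8/17 15/17 0; 15/17 -8/17 0; 0 0 1]
T3·…·T1 = [-24/17 -45/17 0; 15/34 -4/17 0; 0 0 1]
T4·…·T1 = [-12/17 -45/34 0; 15/68 -2/17 0; 0 0 1]
T5·…·T1 = [-33/68 -49/34 0; 15/68 -2/17 0; 0 0 1]
T6·…·T1 = [15/884 -293/442 0; 471/884 284/221 0; 0 0 1]
det M = 3/8; M⁻¹ = [2272/663 1172/663 0; -314/221 10/221 0; 0 0 1]
M⁻¹ · (721/2652, 3103/2652)ᵀ = (3, -1/3)ᵀ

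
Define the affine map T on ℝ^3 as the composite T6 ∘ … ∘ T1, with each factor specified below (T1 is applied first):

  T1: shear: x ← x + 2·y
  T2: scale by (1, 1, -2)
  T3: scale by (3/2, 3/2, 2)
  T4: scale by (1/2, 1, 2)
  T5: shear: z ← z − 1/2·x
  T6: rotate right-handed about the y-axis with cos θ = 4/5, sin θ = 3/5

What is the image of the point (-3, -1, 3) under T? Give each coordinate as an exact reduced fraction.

T(p) = (-651/40, -3/2, -309/20)

T1 shear: x ← x + 2·y: (-3, -1, 3) → (-5, -1, 3)
T2 scale by (1, 1, -2): (-5, -1, 3) → (-5, -1, -6)
T3 scale by (3/2, 3/2, 2): (-5, -1, -6) → (-15/2, -3/2, -12)
T4 scale by (1/2, 1, 2): (-15/2, -3/2, -12) → (-15/4, -3/2, -24)
T5 shear: z ← z − 1/2·x: (-15/4, -3/2, -24) → (-15/4, -3/2, -177/8)
T6 rotate right-handed about the y-axis with cos θ = 4/5, sin θ = 3/5: (-15/4, -3/2, -177/8) → (-651/40, -3/2, -309/20)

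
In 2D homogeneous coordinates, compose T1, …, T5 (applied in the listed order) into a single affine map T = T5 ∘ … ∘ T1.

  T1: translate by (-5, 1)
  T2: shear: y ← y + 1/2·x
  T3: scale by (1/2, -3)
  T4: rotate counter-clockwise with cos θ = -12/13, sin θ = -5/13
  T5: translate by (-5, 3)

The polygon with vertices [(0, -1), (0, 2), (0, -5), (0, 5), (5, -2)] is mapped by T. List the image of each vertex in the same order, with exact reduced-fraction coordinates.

T1 translate by (-5, 1): (0, -1) → (-5, 0); (0, 2) → (-5, 3); (0, -5) → (-5, -4); (0, 5) → (-5, 6); (5, -2) → (0, -1)
T2 shear: y ← y + 1/2·x: (-5, 0) → (-5, -5/2); (-5, 3) → (-5, 1/2); (-5, -4) → (-5, -13/2); (-5, 6) → (-5, 7/2); (0, -1) → (0, -1)
T3 scale by (1/2, -3): (-5, -5/2) → (-5/2, 15/2); (-5, 1/2) → (-5/2, -3/2); (-5, -13/2) → (-5/2, 39/2); (-5, 7/2) → (-5/2, -21/2); (0, -1) → (0, 3)
T4 rotate counter-clockwise with cos θ = -12/13, sin θ = -5/13: (-5/2, 15/2) → (135/26, -155/26); (-5/2, -3/2) → (45/26, 61/26); (-5/2, 39/2) → (255/26, -443/26); (-5/2, -21/2) → (-45/26, 277/26); (0, 3) → (15/13, -36/13)
T5 translate by (-5, 3): (135/26, -155/26) → (5/26, -77/26); (45/26, 61/26) → (-85/26, 139/26); (255/26, -443/26) → (125/26, -365/26); (-45/26, 277/26) → (-175/26, 355/26); (15/13, -36/13) → (-50/13, 3/13)

image vertices: (5/26, -77/26), (-85/26, 139/26), (125/26, -365/26), (-175/26, 355/26), (-50/13, 3/13)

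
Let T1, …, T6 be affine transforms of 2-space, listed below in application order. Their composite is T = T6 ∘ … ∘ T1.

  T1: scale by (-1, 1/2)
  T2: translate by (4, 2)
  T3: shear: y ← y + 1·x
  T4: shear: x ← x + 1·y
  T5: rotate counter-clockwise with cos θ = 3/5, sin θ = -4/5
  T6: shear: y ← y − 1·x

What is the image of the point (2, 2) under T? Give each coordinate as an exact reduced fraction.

T1 scale by (-1, 1/2): (2, 2) → (-2, 1)
T2 translate by (4, 2): (-2, 1) → (2, 3)
T3 shear: y ← y + 1·x: (2, 3) → (2, 5)
T4 shear: x ← x + 1·y: (2, 5) → (7, 5)
T5 rotate counter-clockwise with cos θ = 3/5, sin θ = -4/5: (7, 5) → (41/5, -13/5)
T6 shear: y ← y − 1·x: (41/5, -13/5) → (41/5, -54/5)

T(p) = (41/5, -54/5)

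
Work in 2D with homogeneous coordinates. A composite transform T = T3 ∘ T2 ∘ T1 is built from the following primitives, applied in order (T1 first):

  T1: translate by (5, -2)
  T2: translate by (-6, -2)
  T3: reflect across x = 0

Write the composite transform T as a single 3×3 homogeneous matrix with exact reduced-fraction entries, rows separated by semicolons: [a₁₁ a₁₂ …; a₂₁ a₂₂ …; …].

T = [-1 0 1; 0 1 -4; 0 0 1]

T1 = [1 0 5; 0 1 -2; 0 0 1]
T2·T1 = [1 0 -1; 0 1 -4; 0 0 1]
T3·…·T1 = [-1 0 1; 0 1 -4; 0 0 1]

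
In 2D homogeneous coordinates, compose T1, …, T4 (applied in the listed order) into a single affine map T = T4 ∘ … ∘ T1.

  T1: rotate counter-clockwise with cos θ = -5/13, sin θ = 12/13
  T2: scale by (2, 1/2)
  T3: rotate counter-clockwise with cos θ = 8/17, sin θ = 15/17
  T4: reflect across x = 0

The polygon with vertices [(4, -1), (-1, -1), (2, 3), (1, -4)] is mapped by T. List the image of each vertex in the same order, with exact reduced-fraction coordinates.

image vertices: (1051/442, -28/221), (-649/442, 482/221), (1607/442, -1344/221), (-448/221, 1418/221)

T1 rotate counter-clockwise with cos θ = -5/13, sin θ = 12/13: (4, -1) → (-8/13, 53/13); (-1, -1) → (17/13, -7/13); (2, 3) → (-46/13, 9/13); (1, -4) → (43/13, 32/13)
T2 scale by (2, 1/2): (-8/13, 53/13) → (-16/13, 53/26); (17/13, -7/13) → (34/13, -7/26); (-46/13, 9/13) → (-92/13, 9/26); (43/13, 32/13) → (86/13, 16/13)
T3 rotate counter-clockwise with cos θ = 8/17, sin θ = 15/17: (-16/13, 53/26) → (-1051/442, -28/221); (34/13, -7/26) → (649/442, 482/221); (-92/13, 9/26) → (-1607/442, -1344/221); (86/13, 16/13) → (448/221, 1418/221)
T4 reflect across x = 0: (-1051/442, -28/221) → (1051/442, -28/221); (649/442, 482/221) → (-649/442, 482/221); (-1607/442, -1344/221) → (1607/442, -1344/221); (448/221, 1418/221) → (-448/221, 1418/221)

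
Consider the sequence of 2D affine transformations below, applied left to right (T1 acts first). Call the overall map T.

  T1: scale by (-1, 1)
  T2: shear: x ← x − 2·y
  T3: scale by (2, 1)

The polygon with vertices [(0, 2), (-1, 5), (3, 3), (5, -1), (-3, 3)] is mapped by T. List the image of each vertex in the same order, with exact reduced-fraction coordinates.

image vertices: (-8, 2), (-18, 5), (-18, 3), (-6, -1), (-6, 3)

T1 scale by (-1, 1): (0, 2) → (0, 2); (-1, 5) → (1, 5); (3, 3) → (-3, 3); (5, -1) → (-5, -1); (-3, 3) → (3, 3)
T2 shear: x ← x − 2·y: (0, 2) → (-4, 2); (1, 5) → (-9, 5); (-3, 3) → (-9, 3); (-5, -1) → (-3, -1); (3, 3) → (-3, 3)
T3 scale by (2, 1): (-4, 2) → (-8, 2); (-9, 5) → (-18, 5); (-9, 3) → (-18, 3); (-3, -1) → (-6, -1); (-3, 3) → (-6, 3)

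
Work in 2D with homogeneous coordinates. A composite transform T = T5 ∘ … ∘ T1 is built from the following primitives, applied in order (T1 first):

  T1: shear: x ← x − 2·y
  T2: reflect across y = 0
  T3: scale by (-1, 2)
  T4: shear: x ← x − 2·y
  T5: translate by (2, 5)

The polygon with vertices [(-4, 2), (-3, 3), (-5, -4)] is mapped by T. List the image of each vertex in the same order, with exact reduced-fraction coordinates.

image vertices: (18, 1), (23, -1), (-17, 13)

T1 shear: x ← x − 2·y: (-4, 2) → (-8, 2); (-3, 3) → (-9, 3); (-5, -4) → (3, -4)
T2 reflect across y = 0: (-8, 2) → (-8, -2); (-9, 3) → (-9, -3); (3, -4) → (3, 4)
T3 scale by (-1, 2): (-8, -2) → (8, -4); (-9, -3) → (9, -6); (3, 4) → (-3, 8)
T4 shear: x ← x − 2·y: (8, -4) → (16, -4); (9, -6) → (21, -6); (-3, 8) → (-19, 8)
T5 translate by (2, 5): (16, -4) → (18, 1); (21, -6) → (23, -1); (-19, 8) → (-17, 13)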